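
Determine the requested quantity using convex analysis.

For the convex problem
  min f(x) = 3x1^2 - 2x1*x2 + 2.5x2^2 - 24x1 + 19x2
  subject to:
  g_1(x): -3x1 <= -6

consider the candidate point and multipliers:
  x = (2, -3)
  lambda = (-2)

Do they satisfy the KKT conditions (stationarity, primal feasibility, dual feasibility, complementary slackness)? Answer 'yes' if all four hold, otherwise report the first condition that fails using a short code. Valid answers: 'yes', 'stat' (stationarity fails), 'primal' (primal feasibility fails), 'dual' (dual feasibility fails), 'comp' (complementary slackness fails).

Gradient of f: grad f(x) = Q x + c = (-6, 0)
Constraint values g_i(x) = a_i^T x - b_i:
  g_1((2, -3)) = 0
Stationarity residual: grad f(x) + sum_i lambda_i a_i = (0, 0)
  -> stationarity OK
Primal feasibility (all g_i <= 0): OK
Dual feasibility (all lambda_i >= 0): FAILS
Complementary slackness (lambda_i * g_i(x) = 0 for all i): OK

Verdict: the first failing condition is dual_feasibility -> dual.

dual


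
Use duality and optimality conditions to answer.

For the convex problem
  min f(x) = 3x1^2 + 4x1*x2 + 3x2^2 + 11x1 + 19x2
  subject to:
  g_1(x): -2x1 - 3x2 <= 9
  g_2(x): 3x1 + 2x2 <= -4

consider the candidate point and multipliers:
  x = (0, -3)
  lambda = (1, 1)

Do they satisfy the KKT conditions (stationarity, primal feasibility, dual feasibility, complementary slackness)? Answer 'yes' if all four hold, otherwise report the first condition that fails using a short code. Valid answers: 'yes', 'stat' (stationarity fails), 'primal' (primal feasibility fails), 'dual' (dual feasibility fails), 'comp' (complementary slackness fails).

Gradient of f: grad f(x) = Q x + c = (-1, 1)
Constraint values g_i(x) = a_i^T x - b_i:
  g_1((0, -3)) = 0
  g_2((0, -3)) = -2
Stationarity residual: grad f(x) + sum_i lambda_i a_i = (0, 0)
  -> stationarity OK
Primal feasibility (all g_i <= 0): OK
Dual feasibility (all lambda_i >= 0): OK
Complementary slackness (lambda_i * g_i(x) = 0 for all i): FAILS

Verdict: the first failing condition is complementary_slackness -> comp.

comp


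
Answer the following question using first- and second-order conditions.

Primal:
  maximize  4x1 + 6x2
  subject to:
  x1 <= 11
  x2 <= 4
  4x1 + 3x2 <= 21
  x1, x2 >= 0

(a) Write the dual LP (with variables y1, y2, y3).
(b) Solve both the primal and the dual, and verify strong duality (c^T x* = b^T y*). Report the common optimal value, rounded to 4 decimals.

The standard primal-dual pair for 'max c^T x s.t. A x <= b, x >= 0' is:
  Dual:  min b^T y  s.t.  A^T y >= c,  y >= 0.

So the dual LP is:
  minimize  11y1 + 4y2 + 21y3
  subject to:
    y1 + 4y3 >= 4
    y2 + 3y3 >= 6
    y1, y2, y3 >= 0

Solving the primal: x* = (2.25, 4).
  primal value c^T x* = 33.
Solving the dual: y* = (0, 3, 1).
  dual value b^T y* = 33.
Strong duality: c^T x* = b^T y*. Confirmed.

33


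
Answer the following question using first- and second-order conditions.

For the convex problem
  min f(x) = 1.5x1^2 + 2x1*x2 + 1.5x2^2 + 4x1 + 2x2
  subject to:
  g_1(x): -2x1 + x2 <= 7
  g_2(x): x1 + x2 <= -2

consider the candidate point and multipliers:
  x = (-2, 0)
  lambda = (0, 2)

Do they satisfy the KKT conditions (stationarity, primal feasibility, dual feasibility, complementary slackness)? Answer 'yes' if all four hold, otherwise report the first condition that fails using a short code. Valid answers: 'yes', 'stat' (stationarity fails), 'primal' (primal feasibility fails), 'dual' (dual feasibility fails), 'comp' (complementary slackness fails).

Gradient of f: grad f(x) = Q x + c = (-2, -2)
Constraint values g_i(x) = a_i^T x - b_i:
  g_1((-2, 0)) = -3
  g_2((-2, 0)) = 0
Stationarity residual: grad f(x) + sum_i lambda_i a_i = (0, 0)
  -> stationarity OK
Primal feasibility (all g_i <= 0): OK
Dual feasibility (all lambda_i >= 0): OK
Complementary slackness (lambda_i * g_i(x) = 0 for all i): OK

Verdict: yes, KKT holds.

yes


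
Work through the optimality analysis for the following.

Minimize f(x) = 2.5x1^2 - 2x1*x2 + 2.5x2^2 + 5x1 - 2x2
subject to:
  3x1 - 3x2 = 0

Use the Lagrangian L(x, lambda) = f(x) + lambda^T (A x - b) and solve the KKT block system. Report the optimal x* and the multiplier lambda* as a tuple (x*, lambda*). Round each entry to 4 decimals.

Form the Lagrangian:
  L(x, lambda) = (1/2) x^T Q x + c^T x + lambda^T (A x - b)
Stationarity (grad_x L = 0): Q x + c + A^T lambda = 0.
Primal feasibility: A x = b.

This gives the KKT block system:
  [ Q   A^T ] [ x     ]   [-c ]
  [ A    0  ] [ lambda ] = [ b ]

Solving the linear system:
  x*      = (-0.5, -0.5)
  lambda* = (-1.1667)
  f(x*)   = -0.75

x* = (-0.5, -0.5), lambda* = (-1.1667)


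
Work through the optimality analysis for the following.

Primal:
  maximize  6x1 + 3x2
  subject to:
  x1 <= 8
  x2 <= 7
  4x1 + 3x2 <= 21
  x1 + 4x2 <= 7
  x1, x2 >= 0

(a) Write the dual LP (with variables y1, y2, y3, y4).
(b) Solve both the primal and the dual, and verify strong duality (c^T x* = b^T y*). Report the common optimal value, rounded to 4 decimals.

The standard primal-dual pair for 'max c^T x s.t. A x <= b, x >= 0' is:
  Dual:  min b^T y  s.t.  A^T y >= c,  y >= 0.

So the dual LP is:
  minimize  8y1 + 7y2 + 21y3 + 7y4
  subject to:
    y1 + 4y3 + y4 >= 6
    y2 + 3y3 + 4y4 >= 3
    y1, y2, y3, y4 >= 0

Solving the primal: x* = (5.25, 0).
  primal value c^T x* = 31.5.
Solving the dual: y* = (0, 0, 1.5, 0).
  dual value b^T y* = 31.5.
Strong duality: c^T x* = b^T y*. Confirmed.

31.5


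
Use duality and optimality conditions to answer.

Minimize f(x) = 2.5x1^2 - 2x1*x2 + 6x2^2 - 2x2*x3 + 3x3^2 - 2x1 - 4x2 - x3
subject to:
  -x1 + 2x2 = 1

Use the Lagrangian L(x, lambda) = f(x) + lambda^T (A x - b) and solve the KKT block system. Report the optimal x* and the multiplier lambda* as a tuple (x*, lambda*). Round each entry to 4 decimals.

Form the Lagrangian:
  L(x, lambda) = (1/2) x^T Q x + c^T x + lambda^T (A x - b)
Stationarity (grad_x L = 0): Q x + c + A^T lambda = 0.
Primal feasibility: A x = b.

This gives the KKT block system:
  [ Q   A^T ] [ x     ]   [-c ]
  [ A    0  ] [ lambda ] = [ b ]

Solving the linear system:
  x*      = (0.4, 0.7, 0.4)
  lambda* = (-1.4)
  f(x*)   = -1.3

x* = (0.4, 0.7, 0.4), lambda* = (-1.4)


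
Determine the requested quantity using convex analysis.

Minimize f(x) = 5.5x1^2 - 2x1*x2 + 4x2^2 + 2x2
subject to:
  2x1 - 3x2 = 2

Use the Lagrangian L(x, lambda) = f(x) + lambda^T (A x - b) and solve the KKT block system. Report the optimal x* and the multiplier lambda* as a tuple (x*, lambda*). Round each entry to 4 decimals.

Form the Lagrangian:
  L(x, lambda) = (1/2) x^T Q x + c^T x + lambda^T (A x - b)
Stationarity (grad_x L = 0): Q x + c + A^T lambda = 0.
Primal feasibility: A x = b.

This gives the KKT block system:
  [ Q   A^T ] [ x     ]   [-c ]
  [ A    0  ] [ lambda ] = [ b ]

Solving the linear system:
  x*      = (0.0748, -0.6168)
  lambda* = (-1.028)
  f(x*)   = 0.4112

x* = (0.0748, -0.6168), lambda* = (-1.028)


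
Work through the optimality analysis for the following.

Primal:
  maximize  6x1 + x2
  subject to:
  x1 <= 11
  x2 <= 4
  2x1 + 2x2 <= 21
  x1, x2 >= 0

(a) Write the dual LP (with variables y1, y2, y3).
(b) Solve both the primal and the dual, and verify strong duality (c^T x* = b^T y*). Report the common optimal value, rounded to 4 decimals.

The standard primal-dual pair for 'max c^T x s.t. A x <= b, x >= 0' is:
  Dual:  min b^T y  s.t.  A^T y >= c,  y >= 0.

So the dual LP is:
  minimize  11y1 + 4y2 + 21y3
  subject to:
    y1 + 2y3 >= 6
    y2 + 2y3 >= 1
    y1, y2, y3 >= 0

Solving the primal: x* = (10.5, 0).
  primal value c^T x* = 63.
Solving the dual: y* = (0, 0, 3).
  dual value b^T y* = 63.
Strong duality: c^T x* = b^T y*. Confirmed.

63


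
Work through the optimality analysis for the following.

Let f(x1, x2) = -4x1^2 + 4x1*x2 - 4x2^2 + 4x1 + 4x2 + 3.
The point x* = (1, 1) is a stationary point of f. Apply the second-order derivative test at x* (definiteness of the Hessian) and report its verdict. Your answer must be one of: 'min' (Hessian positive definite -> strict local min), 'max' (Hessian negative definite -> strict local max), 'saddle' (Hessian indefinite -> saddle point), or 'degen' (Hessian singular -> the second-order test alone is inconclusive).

Compute the Hessian H = grad^2 f:
  H = [[-8, 4], [4, -8]]
Verify stationarity: grad f(x*) = H x* + g = (0, 0).
Eigenvalues of H: -12, -4.
Both eigenvalues < 0, so H is negative definite -> x* is a strict local max.

max


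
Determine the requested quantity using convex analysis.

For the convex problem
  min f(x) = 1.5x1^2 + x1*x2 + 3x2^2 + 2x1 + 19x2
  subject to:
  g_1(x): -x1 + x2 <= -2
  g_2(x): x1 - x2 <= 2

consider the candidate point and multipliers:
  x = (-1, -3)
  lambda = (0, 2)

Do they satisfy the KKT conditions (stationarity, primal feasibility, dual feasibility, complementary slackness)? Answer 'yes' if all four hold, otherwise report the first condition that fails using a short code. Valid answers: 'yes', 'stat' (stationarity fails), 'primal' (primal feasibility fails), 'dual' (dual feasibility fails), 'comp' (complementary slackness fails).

Gradient of f: grad f(x) = Q x + c = (-4, 0)
Constraint values g_i(x) = a_i^T x - b_i:
  g_1((-1, -3)) = 0
  g_2((-1, -3)) = 0
Stationarity residual: grad f(x) + sum_i lambda_i a_i = (-2, -2)
  -> stationarity FAILS
Primal feasibility (all g_i <= 0): OK
Dual feasibility (all lambda_i >= 0): OK
Complementary slackness (lambda_i * g_i(x) = 0 for all i): OK

Verdict: the first failing condition is stationarity -> stat.

stat


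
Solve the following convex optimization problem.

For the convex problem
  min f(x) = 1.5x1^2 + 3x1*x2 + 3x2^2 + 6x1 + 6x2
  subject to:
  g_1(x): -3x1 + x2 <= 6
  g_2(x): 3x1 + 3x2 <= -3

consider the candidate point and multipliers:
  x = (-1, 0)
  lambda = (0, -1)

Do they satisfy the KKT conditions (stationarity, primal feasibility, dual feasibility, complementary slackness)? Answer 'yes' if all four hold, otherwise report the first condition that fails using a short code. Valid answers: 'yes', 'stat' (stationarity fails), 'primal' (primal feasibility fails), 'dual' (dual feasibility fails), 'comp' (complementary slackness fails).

Gradient of f: grad f(x) = Q x + c = (3, 3)
Constraint values g_i(x) = a_i^T x - b_i:
  g_1((-1, 0)) = -3
  g_2((-1, 0)) = 0
Stationarity residual: grad f(x) + sum_i lambda_i a_i = (0, 0)
  -> stationarity OK
Primal feasibility (all g_i <= 0): OK
Dual feasibility (all lambda_i >= 0): FAILS
Complementary slackness (lambda_i * g_i(x) = 0 for all i): OK

Verdict: the first failing condition is dual_feasibility -> dual.

dual


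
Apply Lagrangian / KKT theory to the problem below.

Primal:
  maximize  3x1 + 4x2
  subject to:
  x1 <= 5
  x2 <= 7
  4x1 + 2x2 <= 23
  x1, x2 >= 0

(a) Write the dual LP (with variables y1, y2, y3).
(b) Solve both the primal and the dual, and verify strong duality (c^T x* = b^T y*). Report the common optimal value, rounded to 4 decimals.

The standard primal-dual pair for 'max c^T x s.t. A x <= b, x >= 0' is:
  Dual:  min b^T y  s.t.  A^T y >= c,  y >= 0.

So the dual LP is:
  minimize  5y1 + 7y2 + 23y3
  subject to:
    y1 + 4y3 >= 3
    y2 + 2y3 >= 4
    y1, y2, y3 >= 0

Solving the primal: x* = (2.25, 7).
  primal value c^T x* = 34.75.
Solving the dual: y* = (0, 2.5, 0.75).
  dual value b^T y* = 34.75.
Strong duality: c^T x* = b^T y*. Confirmed.

34.75


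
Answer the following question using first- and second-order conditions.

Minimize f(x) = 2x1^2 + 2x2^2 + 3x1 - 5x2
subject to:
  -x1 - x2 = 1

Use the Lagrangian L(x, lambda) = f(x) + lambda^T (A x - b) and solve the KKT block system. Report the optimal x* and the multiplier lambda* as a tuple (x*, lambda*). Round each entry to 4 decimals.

Form the Lagrangian:
  L(x, lambda) = (1/2) x^T Q x + c^T x + lambda^T (A x - b)
Stationarity (grad_x L = 0): Q x + c + A^T lambda = 0.
Primal feasibility: A x = b.

This gives the KKT block system:
  [ Q   A^T ] [ x     ]   [-c ]
  [ A    0  ] [ lambda ] = [ b ]

Solving the linear system:
  x*      = (-1.5, 0.5)
  lambda* = (-3)
  f(x*)   = -2

x* = (-1.5, 0.5), lambda* = (-3)


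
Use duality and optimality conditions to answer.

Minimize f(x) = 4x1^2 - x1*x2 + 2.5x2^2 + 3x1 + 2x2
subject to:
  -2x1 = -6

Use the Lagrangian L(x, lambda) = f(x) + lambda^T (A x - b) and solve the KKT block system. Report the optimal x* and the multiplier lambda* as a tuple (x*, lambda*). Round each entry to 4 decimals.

Form the Lagrangian:
  L(x, lambda) = (1/2) x^T Q x + c^T x + lambda^T (A x - b)
Stationarity (grad_x L = 0): Q x + c + A^T lambda = 0.
Primal feasibility: A x = b.

This gives the KKT block system:
  [ Q   A^T ] [ x     ]   [-c ]
  [ A    0  ] [ lambda ] = [ b ]

Solving the linear system:
  x*      = (3, 0.2)
  lambda* = (13.4)
  f(x*)   = 44.9

x* = (3, 0.2), lambda* = (13.4)


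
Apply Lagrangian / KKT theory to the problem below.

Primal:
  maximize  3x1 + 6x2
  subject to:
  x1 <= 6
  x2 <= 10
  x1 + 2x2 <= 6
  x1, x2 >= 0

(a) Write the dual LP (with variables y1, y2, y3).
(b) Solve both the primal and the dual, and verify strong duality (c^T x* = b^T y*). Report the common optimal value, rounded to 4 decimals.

The standard primal-dual pair for 'max c^T x s.t. A x <= b, x >= 0' is:
  Dual:  min b^T y  s.t.  A^T y >= c,  y >= 0.

So the dual LP is:
  minimize  6y1 + 10y2 + 6y3
  subject to:
    y1 + y3 >= 3
    y2 + 2y3 >= 6
    y1, y2, y3 >= 0

Solving the primal: x* = (0, 3).
  primal value c^T x* = 18.
Solving the dual: y* = (0, 0, 3).
  dual value b^T y* = 18.
Strong duality: c^T x* = b^T y*. Confirmed.

18


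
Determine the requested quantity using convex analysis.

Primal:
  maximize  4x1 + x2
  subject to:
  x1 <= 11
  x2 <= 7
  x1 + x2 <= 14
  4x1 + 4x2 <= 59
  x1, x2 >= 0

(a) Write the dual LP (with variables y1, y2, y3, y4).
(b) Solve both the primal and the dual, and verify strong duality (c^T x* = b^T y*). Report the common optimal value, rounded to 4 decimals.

The standard primal-dual pair for 'max c^T x s.t. A x <= b, x >= 0' is:
  Dual:  min b^T y  s.t.  A^T y >= c,  y >= 0.

So the dual LP is:
  minimize  11y1 + 7y2 + 14y3 + 59y4
  subject to:
    y1 + y3 + 4y4 >= 4
    y2 + y3 + 4y4 >= 1
    y1, y2, y3, y4 >= 0

Solving the primal: x* = (11, 3).
  primal value c^T x* = 47.
Solving the dual: y* = (3, 0, 1, 0).
  dual value b^T y* = 47.
Strong duality: c^T x* = b^T y*. Confirmed.

47


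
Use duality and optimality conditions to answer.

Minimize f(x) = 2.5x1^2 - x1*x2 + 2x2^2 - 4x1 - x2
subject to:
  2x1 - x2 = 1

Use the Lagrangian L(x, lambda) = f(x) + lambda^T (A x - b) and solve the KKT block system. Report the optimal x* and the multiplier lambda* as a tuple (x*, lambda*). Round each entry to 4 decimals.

Form the Lagrangian:
  L(x, lambda) = (1/2) x^T Q x + c^T x + lambda^T (A x - b)
Stationarity (grad_x L = 0): Q x + c + A^T lambda = 0.
Primal feasibility: A x = b.

This gives the KKT block system:
  [ Q   A^T ] [ x     ]   [-c ]
  [ A    0  ] [ lambda ] = [ b ]

Solving the linear system:
  x*      = (0.7647, 0.5294)
  lambda* = (0.3529)
  f(x*)   = -1.9706

x* = (0.7647, 0.5294), lambda* = (0.3529)


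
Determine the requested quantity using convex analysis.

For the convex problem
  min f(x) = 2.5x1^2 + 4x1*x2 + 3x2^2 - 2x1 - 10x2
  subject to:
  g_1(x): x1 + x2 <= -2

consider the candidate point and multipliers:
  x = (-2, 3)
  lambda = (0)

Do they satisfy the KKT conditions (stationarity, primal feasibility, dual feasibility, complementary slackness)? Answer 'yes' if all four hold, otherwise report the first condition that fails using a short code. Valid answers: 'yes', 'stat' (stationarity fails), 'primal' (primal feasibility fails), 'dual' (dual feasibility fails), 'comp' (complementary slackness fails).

Gradient of f: grad f(x) = Q x + c = (0, 0)
Constraint values g_i(x) = a_i^T x - b_i:
  g_1((-2, 3)) = 3
Stationarity residual: grad f(x) + sum_i lambda_i a_i = (0, 0)
  -> stationarity OK
Primal feasibility (all g_i <= 0): FAILS
Dual feasibility (all lambda_i >= 0): OK
Complementary slackness (lambda_i * g_i(x) = 0 for all i): OK

Verdict: the first failing condition is primal_feasibility -> primal.

primal


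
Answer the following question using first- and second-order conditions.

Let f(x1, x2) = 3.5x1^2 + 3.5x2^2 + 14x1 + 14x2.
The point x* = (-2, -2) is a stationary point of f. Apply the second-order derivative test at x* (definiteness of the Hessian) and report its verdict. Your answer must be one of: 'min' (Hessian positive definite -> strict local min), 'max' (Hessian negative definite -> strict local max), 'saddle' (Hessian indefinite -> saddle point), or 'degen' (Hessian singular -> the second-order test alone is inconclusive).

Compute the Hessian H = grad^2 f:
  H = [[7, 0], [0, 7]]
Verify stationarity: grad f(x*) = H x* + g = (0, 0).
Eigenvalues of H: 7, 7.
Both eigenvalues > 0, so H is positive definite -> x* is a strict local min.

min


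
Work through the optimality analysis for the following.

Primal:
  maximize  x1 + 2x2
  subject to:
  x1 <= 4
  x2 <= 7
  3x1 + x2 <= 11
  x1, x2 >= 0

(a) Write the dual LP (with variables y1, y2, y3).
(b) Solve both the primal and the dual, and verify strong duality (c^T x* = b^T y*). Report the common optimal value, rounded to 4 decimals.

The standard primal-dual pair for 'max c^T x s.t. A x <= b, x >= 0' is:
  Dual:  min b^T y  s.t.  A^T y >= c,  y >= 0.

So the dual LP is:
  minimize  4y1 + 7y2 + 11y3
  subject to:
    y1 + 3y3 >= 1
    y2 + y3 >= 2
    y1, y2, y3 >= 0

Solving the primal: x* = (1.3333, 7).
  primal value c^T x* = 15.3333.
Solving the dual: y* = (0, 1.6667, 0.3333).
  dual value b^T y* = 15.3333.
Strong duality: c^T x* = b^T y*. Confirmed.

15.3333


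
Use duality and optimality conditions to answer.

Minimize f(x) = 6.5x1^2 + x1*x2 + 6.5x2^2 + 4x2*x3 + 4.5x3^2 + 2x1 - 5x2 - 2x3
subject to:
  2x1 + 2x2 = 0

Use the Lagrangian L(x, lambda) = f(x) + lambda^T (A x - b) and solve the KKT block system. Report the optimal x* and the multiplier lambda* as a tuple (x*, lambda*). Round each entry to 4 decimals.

Form the Lagrangian:
  L(x, lambda) = (1/2) x^T Q x + c^T x + lambda^T (A x - b)
Stationarity (grad_x L = 0): Q x + c + A^T lambda = 0.
Primal feasibility: A x = b.

This gives the KKT block system:
  [ Q   A^T ] [ x     ]   [-c ]
  [ A    0  ] [ lambda ] = [ b ]

Solving the linear system:
  x*      = (-0.275, 0.275, 0.1)
  lambda* = (0.65)
  f(x*)   = -1.0625

x* = (-0.275, 0.275, 0.1), lambda* = (0.65)


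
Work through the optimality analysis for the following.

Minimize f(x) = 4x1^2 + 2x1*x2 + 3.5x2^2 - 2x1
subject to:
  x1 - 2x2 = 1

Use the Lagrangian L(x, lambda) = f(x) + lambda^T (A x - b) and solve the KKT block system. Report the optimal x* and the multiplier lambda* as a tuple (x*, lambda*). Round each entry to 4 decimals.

Form the Lagrangian:
  L(x, lambda) = (1/2) x^T Q x + c^T x + lambda^T (A x - b)
Stationarity (grad_x L = 0): Q x + c + A^T lambda = 0.
Primal feasibility: A x = b.

This gives the KKT block system:
  [ Q   A^T ] [ x     ]   [-c ]
  [ A    0  ] [ lambda ] = [ b ]

Solving the linear system:
  x*      = (0.4043, -0.2979)
  lambda* = (-0.6383)
  f(x*)   = -0.0851

x* = (0.4043, -0.2979), lambda* = (-0.6383)


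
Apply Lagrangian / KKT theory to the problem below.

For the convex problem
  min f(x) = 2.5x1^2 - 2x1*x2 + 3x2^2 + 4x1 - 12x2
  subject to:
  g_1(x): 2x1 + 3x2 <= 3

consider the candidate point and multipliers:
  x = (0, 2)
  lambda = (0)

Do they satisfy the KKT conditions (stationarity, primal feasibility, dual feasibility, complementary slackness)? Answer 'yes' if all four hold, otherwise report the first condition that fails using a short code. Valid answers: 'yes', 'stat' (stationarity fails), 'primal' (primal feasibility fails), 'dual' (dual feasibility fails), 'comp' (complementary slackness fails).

Gradient of f: grad f(x) = Q x + c = (0, 0)
Constraint values g_i(x) = a_i^T x - b_i:
  g_1((0, 2)) = 3
Stationarity residual: grad f(x) + sum_i lambda_i a_i = (0, 0)
  -> stationarity OK
Primal feasibility (all g_i <= 0): FAILS
Dual feasibility (all lambda_i >= 0): OK
Complementary slackness (lambda_i * g_i(x) = 0 for all i): OK

Verdict: the first failing condition is primal_feasibility -> primal.

primal


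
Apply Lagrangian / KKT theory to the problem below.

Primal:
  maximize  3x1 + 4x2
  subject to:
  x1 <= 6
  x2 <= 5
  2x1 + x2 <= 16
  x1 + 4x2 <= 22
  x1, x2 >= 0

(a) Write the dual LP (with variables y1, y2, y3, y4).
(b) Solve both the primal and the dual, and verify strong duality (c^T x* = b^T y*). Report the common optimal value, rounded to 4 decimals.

The standard primal-dual pair for 'max c^T x s.t. A x <= b, x >= 0' is:
  Dual:  min b^T y  s.t.  A^T y >= c,  y >= 0.

So the dual LP is:
  minimize  6y1 + 5y2 + 16y3 + 22y4
  subject to:
    y1 + 2y3 + y4 >= 3
    y2 + y3 + 4y4 >= 4
    y1, y2, y3, y4 >= 0

Solving the primal: x* = (6, 4).
  primal value c^T x* = 34.
Solving the dual: y* = (0, 0, 1.1429, 0.7143).
  dual value b^T y* = 34.
Strong duality: c^T x* = b^T y*. Confirmed.

34


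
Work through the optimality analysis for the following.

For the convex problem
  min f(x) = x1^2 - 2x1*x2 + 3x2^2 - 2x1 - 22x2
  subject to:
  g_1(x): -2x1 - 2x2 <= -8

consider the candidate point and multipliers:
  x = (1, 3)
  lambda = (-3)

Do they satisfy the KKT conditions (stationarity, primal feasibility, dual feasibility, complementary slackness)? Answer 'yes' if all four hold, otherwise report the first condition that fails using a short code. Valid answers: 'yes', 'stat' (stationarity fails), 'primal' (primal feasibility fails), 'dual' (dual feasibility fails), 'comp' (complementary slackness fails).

Gradient of f: grad f(x) = Q x + c = (-6, -6)
Constraint values g_i(x) = a_i^T x - b_i:
  g_1((1, 3)) = 0
Stationarity residual: grad f(x) + sum_i lambda_i a_i = (0, 0)
  -> stationarity OK
Primal feasibility (all g_i <= 0): OK
Dual feasibility (all lambda_i >= 0): FAILS
Complementary slackness (lambda_i * g_i(x) = 0 for all i): OK

Verdict: the first failing condition is dual_feasibility -> dual.

dual


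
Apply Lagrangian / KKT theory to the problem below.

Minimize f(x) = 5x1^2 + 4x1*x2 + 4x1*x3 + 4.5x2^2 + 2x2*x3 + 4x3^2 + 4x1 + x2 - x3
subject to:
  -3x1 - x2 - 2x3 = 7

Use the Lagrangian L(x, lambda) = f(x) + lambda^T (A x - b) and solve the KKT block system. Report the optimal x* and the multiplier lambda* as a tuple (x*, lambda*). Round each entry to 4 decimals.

Form the Lagrangian:
  L(x, lambda) = (1/2) x^T Q x + c^T x + lambda^T (A x - b)
Stationarity (grad_x L = 0): Q x + c + A^T lambda = 0.
Primal feasibility: A x = b.

This gives the KKT block system:
  [ Q   A^T ] [ x     ]   [-c ]
  [ A    0  ] [ lambda ] = [ b ]

Solving the linear system:
  x*      = (-2.1765, 0.2647, -0.3676)
  lambda* = (-6.0588)
  f(x*)   = 17.1691

x* = (-2.1765, 0.2647, -0.3676), lambda* = (-6.0588)


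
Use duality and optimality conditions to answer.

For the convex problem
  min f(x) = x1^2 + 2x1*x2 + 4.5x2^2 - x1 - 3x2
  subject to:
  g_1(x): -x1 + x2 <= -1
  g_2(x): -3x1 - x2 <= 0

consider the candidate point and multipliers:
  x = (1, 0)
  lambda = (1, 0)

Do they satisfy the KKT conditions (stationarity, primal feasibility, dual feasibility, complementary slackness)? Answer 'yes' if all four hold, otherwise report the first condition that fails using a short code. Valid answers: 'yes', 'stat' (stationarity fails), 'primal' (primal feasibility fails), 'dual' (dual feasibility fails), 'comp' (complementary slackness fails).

Gradient of f: grad f(x) = Q x + c = (1, -1)
Constraint values g_i(x) = a_i^T x - b_i:
  g_1((1, 0)) = 0
  g_2((1, 0)) = -3
Stationarity residual: grad f(x) + sum_i lambda_i a_i = (0, 0)
  -> stationarity OK
Primal feasibility (all g_i <= 0): OK
Dual feasibility (all lambda_i >= 0): OK
Complementary slackness (lambda_i * g_i(x) = 0 for all i): OK

Verdict: yes, KKT holds.

yes


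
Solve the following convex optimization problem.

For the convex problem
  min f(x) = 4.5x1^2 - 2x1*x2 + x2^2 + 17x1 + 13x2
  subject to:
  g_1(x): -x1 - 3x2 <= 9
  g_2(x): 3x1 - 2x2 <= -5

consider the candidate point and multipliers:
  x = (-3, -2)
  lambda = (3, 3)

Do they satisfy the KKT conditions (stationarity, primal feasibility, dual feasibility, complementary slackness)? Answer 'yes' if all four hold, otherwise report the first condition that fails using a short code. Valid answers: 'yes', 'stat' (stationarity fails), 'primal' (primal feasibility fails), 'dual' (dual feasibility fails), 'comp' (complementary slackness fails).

Gradient of f: grad f(x) = Q x + c = (-6, 15)
Constraint values g_i(x) = a_i^T x - b_i:
  g_1((-3, -2)) = 0
  g_2((-3, -2)) = 0
Stationarity residual: grad f(x) + sum_i lambda_i a_i = (0, 0)
  -> stationarity OK
Primal feasibility (all g_i <= 0): OK
Dual feasibility (all lambda_i >= 0): OK
Complementary slackness (lambda_i * g_i(x) = 0 for all i): OK

Verdict: yes, KKT holds.

yes


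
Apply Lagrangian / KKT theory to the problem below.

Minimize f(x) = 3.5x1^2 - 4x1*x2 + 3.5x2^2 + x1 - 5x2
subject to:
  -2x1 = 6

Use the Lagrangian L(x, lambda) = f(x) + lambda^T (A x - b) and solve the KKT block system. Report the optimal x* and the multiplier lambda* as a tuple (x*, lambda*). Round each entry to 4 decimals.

Form the Lagrangian:
  L(x, lambda) = (1/2) x^T Q x + c^T x + lambda^T (A x - b)
Stationarity (grad_x L = 0): Q x + c + A^T lambda = 0.
Primal feasibility: A x = b.

This gives the KKT block system:
  [ Q   A^T ] [ x     ]   [-c ]
  [ A    0  ] [ lambda ] = [ b ]

Solving the linear system:
  x*      = (-3, -1)
  lambda* = (-8)
  f(x*)   = 25

x* = (-3, -1), lambda* = (-8)


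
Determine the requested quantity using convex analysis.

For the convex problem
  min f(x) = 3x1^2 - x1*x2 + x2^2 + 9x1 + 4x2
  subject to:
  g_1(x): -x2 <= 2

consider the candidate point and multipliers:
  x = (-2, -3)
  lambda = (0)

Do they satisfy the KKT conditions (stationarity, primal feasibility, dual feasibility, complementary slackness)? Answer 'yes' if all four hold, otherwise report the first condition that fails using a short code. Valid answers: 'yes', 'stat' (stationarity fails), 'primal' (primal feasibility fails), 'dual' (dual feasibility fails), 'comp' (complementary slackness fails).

Gradient of f: grad f(x) = Q x + c = (0, 0)
Constraint values g_i(x) = a_i^T x - b_i:
  g_1((-2, -3)) = 1
Stationarity residual: grad f(x) + sum_i lambda_i a_i = (0, 0)
  -> stationarity OK
Primal feasibility (all g_i <= 0): FAILS
Dual feasibility (all lambda_i >= 0): OK
Complementary slackness (lambda_i * g_i(x) = 0 for all i): OK

Verdict: the first failing condition is primal_feasibility -> primal.

primal


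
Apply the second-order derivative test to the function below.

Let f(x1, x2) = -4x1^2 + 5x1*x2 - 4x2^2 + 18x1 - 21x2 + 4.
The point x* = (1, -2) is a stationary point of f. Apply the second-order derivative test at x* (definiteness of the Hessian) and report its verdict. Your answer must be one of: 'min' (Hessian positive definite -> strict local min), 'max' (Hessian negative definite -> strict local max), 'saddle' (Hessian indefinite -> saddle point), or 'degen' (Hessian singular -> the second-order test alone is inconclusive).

Compute the Hessian H = grad^2 f:
  H = [[-8, 5], [5, -8]]
Verify stationarity: grad f(x*) = H x* + g = (0, 0).
Eigenvalues of H: -13, -3.
Both eigenvalues < 0, so H is negative definite -> x* is a strict local max.

max


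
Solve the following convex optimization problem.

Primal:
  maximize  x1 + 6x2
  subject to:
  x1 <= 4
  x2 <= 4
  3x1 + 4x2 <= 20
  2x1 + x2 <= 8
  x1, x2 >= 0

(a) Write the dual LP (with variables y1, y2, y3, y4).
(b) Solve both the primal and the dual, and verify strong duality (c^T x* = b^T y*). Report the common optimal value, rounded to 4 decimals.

The standard primal-dual pair for 'max c^T x s.t. A x <= b, x >= 0' is:
  Dual:  min b^T y  s.t.  A^T y >= c,  y >= 0.

So the dual LP is:
  minimize  4y1 + 4y2 + 20y3 + 8y4
  subject to:
    y1 + 3y3 + 2y4 >= 1
    y2 + 4y3 + y4 >= 6
    y1, y2, y3, y4 >= 0

Solving the primal: x* = (1.3333, 4).
  primal value c^T x* = 25.3333.
Solving the dual: y* = (0, 4.6667, 0.3333, 0).
  dual value b^T y* = 25.3333.
Strong duality: c^T x* = b^T y*. Confirmed.

25.3333


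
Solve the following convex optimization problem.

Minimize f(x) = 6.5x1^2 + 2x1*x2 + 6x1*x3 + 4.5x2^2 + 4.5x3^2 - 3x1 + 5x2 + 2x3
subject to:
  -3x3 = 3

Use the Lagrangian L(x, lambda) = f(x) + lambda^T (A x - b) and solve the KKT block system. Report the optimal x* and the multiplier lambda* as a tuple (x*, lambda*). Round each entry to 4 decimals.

Form the Lagrangian:
  L(x, lambda) = (1/2) x^T Q x + c^T x + lambda^T (A x - b)
Stationarity (grad_x L = 0): Q x + c + A^T lambda = 0.
Primal feasibility: A x = b.

This gives the KKT block system:
  [ Q   A^T ] [ x     ]   [-c ]
  [ A    0  ] [ lambda ] = [ b ]

Solving the linear system:
  x*      = (0.8053, -0.7345, -1)
  lambda* = (-0.7227)
  f(x*)   = -2.9602

x* = (0.8053, -0.7345, -1), lambda* = (-0.7227)


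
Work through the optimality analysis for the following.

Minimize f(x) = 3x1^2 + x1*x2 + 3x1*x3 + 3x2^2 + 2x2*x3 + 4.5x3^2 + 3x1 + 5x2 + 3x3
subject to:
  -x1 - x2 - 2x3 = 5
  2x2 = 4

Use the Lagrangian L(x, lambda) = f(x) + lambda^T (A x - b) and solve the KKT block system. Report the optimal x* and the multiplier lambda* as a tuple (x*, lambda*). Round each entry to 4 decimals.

Form the Lagrangian:
  L(x, lambda) = (1/2) x^T Q x + c^T x + lambda^T (A x - b)
Stationarity (grad_x L = 0): Q x + c + A^T lambda = 0.
Primal feasibility: A x = b.

This gives the KKT block system:
  [ Q   A^T ] [ x     ]   [-c ]
  [ A    0  ] [ lambda ] = [ b ]

Solving the linear system:
  x*      = (-1.2857, 2, -2.8571)
  lambda* = (-11.2857, -10.6429)
  f(x*)   = 48.2857

x* = (-1.2857, 2, -2.8571), lambda* = (-11.2857, -10.6429)


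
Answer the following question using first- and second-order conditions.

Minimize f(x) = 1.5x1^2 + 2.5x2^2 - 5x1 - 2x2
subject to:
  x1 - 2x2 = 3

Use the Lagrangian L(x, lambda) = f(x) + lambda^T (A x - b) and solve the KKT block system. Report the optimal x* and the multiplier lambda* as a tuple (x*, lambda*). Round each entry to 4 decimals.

Form the Lagrangian:
  L(x, lambda) = (1/2) x^T Q x + c^T x + lambda^T (A x - b)
Stationarity (grad_x L = 0): Q x + c + A^T lambda = 0.
Primal feasibility: A x = b.

This gives the KKT block system:
  [ Q   A^T ] [ x     ]   [-c ]
  [ A    0  ] [ lambda ] = [ b ]

Solving the linear system:
  x*      = (2.2941, -0.3529)
  lambda* = (-1.8824)
  f(x*)   = -2.5588

x* = (2.2941, -0.3529), lambda* = (-1.8824)


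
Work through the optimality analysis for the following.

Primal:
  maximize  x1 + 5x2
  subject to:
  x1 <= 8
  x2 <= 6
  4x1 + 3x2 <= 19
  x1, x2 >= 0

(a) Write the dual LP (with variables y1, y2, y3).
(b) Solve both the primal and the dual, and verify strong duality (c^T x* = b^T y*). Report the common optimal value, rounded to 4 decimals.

The standard primal-dual pair for 'max c^T x s.t. A x <= b, x >= 0' is:
  Dual:  min b^T y  s.t.  A^T y >= c,  y >= 0.

So the dual LP is:
  minimize  8y1 + 6y2 + 19y3
  subject to:
    y1 + 4y3 >= 1
    y2 + 3y3 >= 5
    y1, y2, y3 >= 0

Solving the primal: x* = (0.25, 6).
  primal value c^T x* = 30.25.
Solving the dual: y* = (0, 4.25, 0.25).
  dual value b^T y* = 30.25.
Strong duality: c^T x* = b^T y*. Confirmed.

30.25


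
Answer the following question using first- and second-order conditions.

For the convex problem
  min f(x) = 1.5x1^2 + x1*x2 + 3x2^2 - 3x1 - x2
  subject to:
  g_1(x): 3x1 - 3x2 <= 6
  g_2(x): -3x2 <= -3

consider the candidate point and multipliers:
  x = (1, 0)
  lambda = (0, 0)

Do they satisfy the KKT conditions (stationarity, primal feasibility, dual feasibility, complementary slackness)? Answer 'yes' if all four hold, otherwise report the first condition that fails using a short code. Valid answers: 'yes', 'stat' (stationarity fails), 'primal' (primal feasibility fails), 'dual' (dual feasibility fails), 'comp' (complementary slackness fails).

Gradient of f: grad f(x) = Q x + c = (0, 0)
Constraint values g_i(x) = a_i^T x - b_i:
  g_1((1, 0)) = -3
  g_2((1, 0)) = 3
Stationarity residual: grad f(x) + sum_i lambda_i a_i = (0, 0)
  -> stationarity OK
Primal feasibility (all g_i <= 0): FAILS
Dual feasibility (all lambda_i >= 0): OK
Complementary slackness (lambda_i * g_i(x) = 0 for all i): OK

Verdict: the first failing condition is primal_feasibility -> primal.

primal


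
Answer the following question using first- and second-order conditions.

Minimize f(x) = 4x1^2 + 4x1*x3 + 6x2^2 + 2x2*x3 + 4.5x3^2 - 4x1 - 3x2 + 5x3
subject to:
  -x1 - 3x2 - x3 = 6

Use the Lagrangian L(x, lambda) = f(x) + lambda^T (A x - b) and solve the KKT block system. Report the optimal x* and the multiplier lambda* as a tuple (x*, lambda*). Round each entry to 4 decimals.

Form the Lagrangian:
  L(x, lambda) = (1/2) x^T Q x + c^T x + lambda^T (A x - b)
Stationarity (grad_x L = 0): Q x + c + A^T lambda = 0.
Primal feasibility: A x = b.

This gives the KKT block system:
  [ Q   A^T ] [ x     ]   [-c ]
  [ A    0  ] [ lambda ] = [ b ]

Solving the linear system:
  x*      = (0.0268, -1.6339, -1.125)
  lambda* = (-8.2857)
  f(x*)   = 24.442

x* = (0.0268, -1.6339, -1.125), lambda* = (-8.2857)


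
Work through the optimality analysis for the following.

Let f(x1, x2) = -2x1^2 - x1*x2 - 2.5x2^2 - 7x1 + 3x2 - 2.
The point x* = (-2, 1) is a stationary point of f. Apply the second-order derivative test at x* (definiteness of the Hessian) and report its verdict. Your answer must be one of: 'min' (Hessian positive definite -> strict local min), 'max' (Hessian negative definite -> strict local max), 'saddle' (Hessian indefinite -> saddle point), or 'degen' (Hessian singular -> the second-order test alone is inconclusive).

Compute the Hessian H = grad^2 f:
  H = [[-4, -1], [-1, -5]]
Verify stationarity: grad f(x*) = H x* + g = (0, 0).
Eigenvalues of H: -5.618, -3.382.
Both eigenvalues < 0, so H is negative definite -> x* is a strict local max.

max


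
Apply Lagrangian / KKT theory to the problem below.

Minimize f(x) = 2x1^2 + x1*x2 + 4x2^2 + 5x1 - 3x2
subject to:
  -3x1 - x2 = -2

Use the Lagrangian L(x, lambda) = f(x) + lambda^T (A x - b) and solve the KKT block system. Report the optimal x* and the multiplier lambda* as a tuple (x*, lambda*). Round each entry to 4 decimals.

Form the Lagrangian:
  L(x, lambda) = (1/2) x^T Q x + c^T x + lambda^T (A x - b)
Stationarity (grad_x L = 0): Q x + c + A^T lambda = 0.
Primal feasibility: A x = b.

This gives the KKT block system:
  [ Q   A^T ] [ x     ]   [-c ]
  [ A    0  ] [ lambda ] = [ b ]

Solving the linear system:
  x*      = (0.4571, 0.6286)
  lambda* = (2.4857)
  f(x*)   = 2.6857

x* = (0.4571, 0.6286), lambda* = (2.4857)


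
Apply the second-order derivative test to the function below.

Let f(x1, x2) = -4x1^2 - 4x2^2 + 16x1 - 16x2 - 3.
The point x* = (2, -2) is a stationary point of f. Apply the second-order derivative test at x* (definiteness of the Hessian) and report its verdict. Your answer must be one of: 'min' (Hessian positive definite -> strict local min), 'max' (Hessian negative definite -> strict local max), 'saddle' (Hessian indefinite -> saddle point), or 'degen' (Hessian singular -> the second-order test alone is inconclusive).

Compute the Hessian H = grad^2 f:
  H = [[-8, 0], [0, -8]]
Verify stationarity: grad f(x*) = H x* + g = (0, 0).
Eigenvalues of H: -8, -8.
Both eigenvalues < 0, so H is negative definite -> x* is a strict local max.

max


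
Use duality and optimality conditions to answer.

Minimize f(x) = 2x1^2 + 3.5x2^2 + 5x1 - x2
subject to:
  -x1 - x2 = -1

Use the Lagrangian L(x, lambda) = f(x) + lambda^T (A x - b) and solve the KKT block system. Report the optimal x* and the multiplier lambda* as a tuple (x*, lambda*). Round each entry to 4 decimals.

Form the Lagrangian:
  L(x, lambda) = (1/2) x^T Q x + c^T x + lambda^T (A x - b)
Stationarity (grad_x L = 0): Q x + c + A^T lambda = 0.
Primal feasibility: A x = b.

This gives the KKT block system:
  [ Q   A^T ] [ x     ]   [-c ]
  [ A    0  ] [ lambda ] = [ b ]

Solving the linear system:
  x*      = (0.0909, 0.9091)
  lambda* = (5.3636)
  f(x*)   = 2.4545

x* = (0.0909, 0.9091), lambda* = (5.3636)


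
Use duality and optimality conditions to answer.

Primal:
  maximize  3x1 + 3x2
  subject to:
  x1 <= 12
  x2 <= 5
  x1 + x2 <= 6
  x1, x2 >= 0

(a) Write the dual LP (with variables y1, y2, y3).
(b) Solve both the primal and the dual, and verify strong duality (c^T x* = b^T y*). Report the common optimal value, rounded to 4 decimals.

The standard primal-dual pair for 'max c^T x s.t. A x <= b, x >= 0' is:
  Dual:  min b^T y  s.t.  A^T y >= c,  y >= 0.

So the dual LP is:
  minimize  12y1 + 5y2 + 6y3
  subject to:
    y1 + y3 >= 3
    y2 + y3 >= 3
    y1, y2, y3 >= 0

Solving the primal: x* = (6, 0).
  primal value c^T x* = 18.
Solving the dual: y* = (0, 0, 3).
  dual value b^T y* = 18.
Strong duality: c^T x* = b^T y*. Confirmed.

18


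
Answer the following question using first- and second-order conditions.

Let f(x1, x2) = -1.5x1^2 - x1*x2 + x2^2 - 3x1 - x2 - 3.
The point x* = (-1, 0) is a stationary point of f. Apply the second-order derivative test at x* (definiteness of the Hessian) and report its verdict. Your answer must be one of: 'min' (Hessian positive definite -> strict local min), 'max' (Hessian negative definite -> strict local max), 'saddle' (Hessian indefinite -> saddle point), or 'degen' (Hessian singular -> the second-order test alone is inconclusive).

Compute the Hessian H = grad^2 f:
  H = [[-3, -1], [-1, 2]]
Verify stationarity: grad f(x*) = H x* + g = (0, 0).
Eigenvalues of H: -3.1926, 2.1926.
Eigenvalues have mixed signs, so H is indefinite -> x* is a saddle point.

saddle


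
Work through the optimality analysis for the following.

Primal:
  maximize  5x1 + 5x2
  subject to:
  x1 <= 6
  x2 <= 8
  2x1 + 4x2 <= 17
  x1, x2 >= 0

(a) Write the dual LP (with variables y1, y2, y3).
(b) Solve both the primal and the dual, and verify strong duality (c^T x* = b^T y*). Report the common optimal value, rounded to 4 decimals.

The standard primal-dual pair for 'max c^T x s.t. A x <= b, x >= 0' is:
  Dual:  min b^T y  s.t.  A^T y >= c,  y >= 0.

So the dual LP is:
  minimize  6y1 + 8y2 + 17y3
  subject to:
    y1 + 2y3 >= 5
    y2 + 4y3 >= 5
    y1, y2, y3 >= 0

Solving the primal: x* = (6, 1.25).
  primal value c^T x* = 36.25.
Solving the dual: y* = (2.5, 0, 1.25).
  dual value b^T y* = 36.25.
Strong duality: c^T x* = b^T y*. Confirmed.

36.25


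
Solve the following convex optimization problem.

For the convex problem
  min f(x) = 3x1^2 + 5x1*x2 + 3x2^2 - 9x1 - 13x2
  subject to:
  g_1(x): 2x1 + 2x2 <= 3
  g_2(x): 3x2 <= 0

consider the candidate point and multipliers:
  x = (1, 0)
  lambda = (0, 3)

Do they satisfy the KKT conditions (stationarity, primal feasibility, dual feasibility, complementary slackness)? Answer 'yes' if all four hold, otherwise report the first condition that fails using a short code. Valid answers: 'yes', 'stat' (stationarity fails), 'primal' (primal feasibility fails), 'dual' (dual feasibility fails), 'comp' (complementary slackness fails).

Gradient of f: grad f(x) = Q x + c = (-3, -8)
Constraint values g_i(x) = a_i^T x - b_i:
  g_1((1, 0)) = -1
  g_2((1, 0)) = 0
Stationarity residual: grad f(x) + sum_i lambda_i a_i = (-3, 1)
  -> stationarity FAILS
Primal feasibility (all g_i <= 0): OK
Dual feasibility (all lambda_i >= 0): OK
Complementary slackness (lambda_i * g_i(x) = 0 for all i): OK

Verdict: the first failing condition is stationarity -> stat.

stat


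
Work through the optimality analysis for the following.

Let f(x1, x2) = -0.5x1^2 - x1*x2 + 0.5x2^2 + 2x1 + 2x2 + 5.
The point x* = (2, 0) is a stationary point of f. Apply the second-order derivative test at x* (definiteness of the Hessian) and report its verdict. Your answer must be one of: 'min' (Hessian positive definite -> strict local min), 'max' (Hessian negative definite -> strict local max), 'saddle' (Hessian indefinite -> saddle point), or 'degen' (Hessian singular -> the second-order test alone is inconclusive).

Compute the Hessian H = grad^2 f:
  H = [[-1, -1], [-1, 1]]
Verify stationarity: grad f(x*) = H x* + g = (0, 0).
Eigenvalues of H: -1.4142, 1.4142.
Eigenvalues have mixed signs, so H is indefinite -> x* is a saddle point.

saddle
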